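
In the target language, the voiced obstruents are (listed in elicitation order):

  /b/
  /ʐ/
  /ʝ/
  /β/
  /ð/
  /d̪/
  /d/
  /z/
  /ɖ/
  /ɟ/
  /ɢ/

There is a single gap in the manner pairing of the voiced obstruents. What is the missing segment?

/ʁ/

bilabial: stop /b/, fricative /β/.
dental: stop /d̪/, fricative /ð/.
alveolar: stop /d/, fricative /z/.
retroflex: stop /ɖ/, fricative /ʐ/.
palatal: stop /ɟ/, fricative /ʝ/.
uvular: stop /ɢ/, fricative —.
The uvular row has no fricative member, so the gap is the uvular fricative /ʁ/.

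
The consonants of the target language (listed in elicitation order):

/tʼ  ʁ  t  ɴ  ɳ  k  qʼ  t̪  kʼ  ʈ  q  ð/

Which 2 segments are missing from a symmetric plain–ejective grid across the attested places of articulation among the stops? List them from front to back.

/t̪ʼ/, /ʈʼ/

place of articulation  plain     ejective
dental            t̪        —       
alveolar          t         tʼ      
retroflex         ʈ         —       
velar             k         kʼ      
uvular            q         qʼ      
Gaps, from front to back: dental lacks ejective (/t̪ʼ/); retroflex lacks ejective (/ʈʼ/).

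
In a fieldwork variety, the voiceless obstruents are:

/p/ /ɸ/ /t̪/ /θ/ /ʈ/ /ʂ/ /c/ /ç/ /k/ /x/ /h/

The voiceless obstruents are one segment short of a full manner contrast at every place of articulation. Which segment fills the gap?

place of articulation  stop      fricative
bilabial          p         ɸ       
dental            t̪        θ       
retroflex         ʈ         ʂ       
palatal           c         ç       
velar             k         x       
glottal           —         h       
The glottal row has no stop member, so the gap is the glottal stop /ʔ/.

/ʔ/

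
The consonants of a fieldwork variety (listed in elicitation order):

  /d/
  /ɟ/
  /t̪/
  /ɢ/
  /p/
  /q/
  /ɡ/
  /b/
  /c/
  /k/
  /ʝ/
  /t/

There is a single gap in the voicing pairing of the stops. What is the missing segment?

place of articulation  voiceless  voiced  
bilabial          p         b       
dental            t̪        —       
alveolar          t         d       
palatal           c         ɟ       
velar             k         ɡ       
uvular            q         ɢ       
The dental row has no voiced member, so the gap is the voiced dental stop /d̪/.

/d̪/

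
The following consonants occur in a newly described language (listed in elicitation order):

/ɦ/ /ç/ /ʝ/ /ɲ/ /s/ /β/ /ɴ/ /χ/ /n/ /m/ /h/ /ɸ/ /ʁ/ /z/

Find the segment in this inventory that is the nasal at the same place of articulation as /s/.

/s/ is a voiceless alveolar fricative.
The nasal at the same place is an alveolar nasal — in this inventory, /n/.

/n/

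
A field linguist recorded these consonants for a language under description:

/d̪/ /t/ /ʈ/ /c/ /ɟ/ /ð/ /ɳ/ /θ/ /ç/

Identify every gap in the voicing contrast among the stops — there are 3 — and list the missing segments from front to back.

Voiceless: /t/ (alveolar), /ʈ/ (retroflex), /c/ (palatal).
Voiced: /d̪/ (dental), /ɟ/ (palatal).
Gaps, from front to back: dental lacks voiceless (/t̪/); alveolar lacks voiced (/d/); retroflex lacks voiced (/ɖ/).

/t̪/, /d/, /ɖ/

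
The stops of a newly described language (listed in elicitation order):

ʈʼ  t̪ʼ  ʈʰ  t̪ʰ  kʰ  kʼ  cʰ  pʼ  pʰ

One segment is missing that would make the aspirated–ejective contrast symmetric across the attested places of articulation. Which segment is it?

bilabial: aspirated /pʰ/, ejective /pʼ/.
dental: aspirated /t̪ʰ/, ejective /t̪ʼ/.
retroflex: aspirated /ʈʰ/, ejective /ʈʼ/.
palatal: aspirated /cʰ/, ejective —.
velar: aspirated /kʰ/, ejective /kʼ/.
The palatal row has no ejective member, so the gap is the ejective palatal stop /cʼ/.

/cʼ/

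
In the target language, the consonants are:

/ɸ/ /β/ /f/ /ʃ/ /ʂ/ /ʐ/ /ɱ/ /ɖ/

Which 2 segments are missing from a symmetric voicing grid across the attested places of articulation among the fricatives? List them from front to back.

bilabial: voiceless /ɸ/, voiced /β/.
labiodental: voiceless /f/, voiced —.
postalveolar: voiceless /ʃ/, voiced —.
retroflex: voiceless /ʂ/, voiced /ʐ/.
Gaps, from front to back: labiodental lacks voiced (/v/); postalveolar lacks voiced (/ʒ/).

/v/, /ʒ/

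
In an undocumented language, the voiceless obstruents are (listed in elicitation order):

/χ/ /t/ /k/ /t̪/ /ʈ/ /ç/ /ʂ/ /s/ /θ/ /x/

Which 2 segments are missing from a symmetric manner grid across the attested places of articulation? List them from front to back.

dental: stop /t̪/, fricative /θ/.
alveolar: stop /t/, fricative /s/.
retroflex: stop /ʈ/, fricative /ʂ/.
palatal: stop —, fricative /ç/.
velar: stop /k/, fricative /x/.
uvular: stop —, fricative /χ/.
Gaps, from front to back: palatal lacks stop (/c/); uvular lacks stop (/q/).

/c/, /q/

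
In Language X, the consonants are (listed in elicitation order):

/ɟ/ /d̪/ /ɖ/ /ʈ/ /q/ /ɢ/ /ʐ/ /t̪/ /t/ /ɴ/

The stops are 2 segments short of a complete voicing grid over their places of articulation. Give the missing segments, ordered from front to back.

dental: voiceless /t̪/, voiced /d̪/.
alveolar: voiceless /t/, voiced —.
retroflex: voiceless /ʈ/, voiced /ɖ/.
palatal: voiceless —, voiced /ɟ/.
uvular: voiceless /q/, voiced /ɢ/.
Gaps, from front to back: alveolar lacks voiced (/d/); palatal lacks voiceless (/c/).

/d/, /c/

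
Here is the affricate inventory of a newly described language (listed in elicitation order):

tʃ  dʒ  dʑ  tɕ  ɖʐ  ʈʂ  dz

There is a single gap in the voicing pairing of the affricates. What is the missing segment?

/ts/

alveolar: voiceless —, voiced /dz/.
postalveolar: voiceless /tʃ/, voiced /dʒ/.
retroflex: voiceless /ʈʂ/, voiced /ɖʐ/.
alveolo-palatal: voiceless /tɕ/, voiced /dʑ/.
The alveolar row has no voiceless member, so the gap is the voiceless alveolar affricate /ts/.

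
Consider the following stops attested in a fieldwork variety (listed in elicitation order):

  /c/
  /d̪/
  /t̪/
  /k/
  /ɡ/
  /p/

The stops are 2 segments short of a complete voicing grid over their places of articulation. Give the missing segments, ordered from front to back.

Voiceless: /p/ (bilabial), /t̪/ (dental), /c/ (palatal), /k/ (velar).
Voiced: /d̪/ (dental), /ɡ/ (velar).
Gaps, from front to back: bilabial lacks voiced (/b/); palatal lacks voiced (/ɟ/).

/b/, /ɟ/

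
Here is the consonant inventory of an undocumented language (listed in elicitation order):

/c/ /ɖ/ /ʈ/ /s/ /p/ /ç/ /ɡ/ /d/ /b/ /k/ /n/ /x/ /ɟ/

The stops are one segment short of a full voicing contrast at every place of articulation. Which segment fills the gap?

Voiceless: /p/ (bilabial), /ʈ/ (retroflex), /c/ (palatal), /k/ (velar).
Voiced: /b/ (bilabial), /d/ (alveolar), /ɖ/ (retroflex), /ɟ/ (palatal), /ɡ/ (velar).
The alveolar row has no voiceless member, so the gap is the voiceless alveolar stop /t/.

/t/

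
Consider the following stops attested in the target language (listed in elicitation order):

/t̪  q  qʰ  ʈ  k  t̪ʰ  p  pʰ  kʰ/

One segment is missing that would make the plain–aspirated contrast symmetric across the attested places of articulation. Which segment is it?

/ʈʰ/

Plain: /p/ (bilabial), /t̪/ (dental), /ʈ/ (retroflex), /k/ (velar), /q/ (uvular).
Aspirated: /pʰ/ (bilabial), /t̪ʰ/ (dental), /kʰ/ (velar), /qʰ/ (uvular).
The retroflex row has no aspirated member, so the gap is the aspirated retroflex stop /ʈʰ/.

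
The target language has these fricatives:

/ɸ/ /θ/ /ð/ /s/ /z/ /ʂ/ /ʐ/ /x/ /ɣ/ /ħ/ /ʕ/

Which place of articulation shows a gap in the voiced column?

place of articulation  voiceless  voiced  
bilabial          ɸ         —       
dental            θ         ð       
alveolar          s         z       
retroflex         ʂ         ʐ       
velar             x         ɣ       
pharyngeal        ħ         ʕ       
Every place of articulation has a voiced member except bilabial, where /β/ would be expected.

bilabial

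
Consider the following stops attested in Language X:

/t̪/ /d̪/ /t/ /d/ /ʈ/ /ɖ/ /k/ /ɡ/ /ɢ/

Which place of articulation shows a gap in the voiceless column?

place of articulation  voiceless  voiced  
dental            t̪        d̪      
alveolar          t         d       
retroflex         ʈ         ɖ       
velar             k         ɡ       
uvular            —         ɢ       
Every place of articulation has a voiceless member except uvular, where /q/ would be expected.

uvular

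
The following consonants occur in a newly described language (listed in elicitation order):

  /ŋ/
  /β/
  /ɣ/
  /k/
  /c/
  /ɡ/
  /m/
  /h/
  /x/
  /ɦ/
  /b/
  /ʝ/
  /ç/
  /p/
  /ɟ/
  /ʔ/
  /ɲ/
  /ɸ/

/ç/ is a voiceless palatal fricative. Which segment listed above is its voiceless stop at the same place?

The voiceless stop at the same place is a voiceless palatal stop — in this inventory, /c/.

/c/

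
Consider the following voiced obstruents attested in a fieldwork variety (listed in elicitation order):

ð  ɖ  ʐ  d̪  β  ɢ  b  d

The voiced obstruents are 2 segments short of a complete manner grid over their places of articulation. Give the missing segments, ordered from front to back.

/z/, /ʁ/

Stop: /b/ (bilabial), /d̪/ (dental), /d/ (alveolar), /ɖ/ (retroflex), /ɢ/ (uvular).
Fricative: /β/ (bilabial), /ð/ (dental), /ʐ/ (retroflex).
Gaps, from front to back: alveolar lacks fricative (/z/); uvular lacks fricative (/ʁ/).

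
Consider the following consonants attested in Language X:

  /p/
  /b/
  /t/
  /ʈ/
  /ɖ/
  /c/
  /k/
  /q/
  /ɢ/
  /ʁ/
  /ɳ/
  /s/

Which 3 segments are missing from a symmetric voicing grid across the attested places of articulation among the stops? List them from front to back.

/d/, /ɟ/, /ɡ/

place of articulation  voiceless  voiced  
bilabial          p         b       
alveolar          t         —       
retroflex         ʈ         ɖ       
palatal           c         —       
velar             k         —       
uvular            q         ɢ       
Gaps, from front to back: alveolar lacks voiced (/d/); palatal lacks voiced (/ɟ/); velar lacks voiced (/ɡ/).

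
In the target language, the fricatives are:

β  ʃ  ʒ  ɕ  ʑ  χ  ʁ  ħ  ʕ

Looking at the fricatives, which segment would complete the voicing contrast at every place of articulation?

Voiceless: /ʃ/ (postalveolar), /ɕ/ (alveolo-palatal), /χ/ (uvular), /ħ/ (pharyngeal).
Voiced: /β/ (bilabial), /ʒ/ (postalveolar), /ʑ/ (alveolo-palatal), /ʁ/ (uvular), /ʕ/ (pharyngeal).
The bilabial row has no voiceless member, so the gap is the voiceless bilabial fricative /ɸ/.

/ɸ/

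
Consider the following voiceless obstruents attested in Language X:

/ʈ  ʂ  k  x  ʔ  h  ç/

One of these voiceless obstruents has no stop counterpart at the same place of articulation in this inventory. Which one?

/ç/

Retroflex: /ʈ/ ~ /ʂ/
Velar: /k/ ~ /x/
Glottal: /ʔ/ ~ /h/
Palatal: only /ç/ (fricative); no stop partner.
So /ç/ is the unpaired segment.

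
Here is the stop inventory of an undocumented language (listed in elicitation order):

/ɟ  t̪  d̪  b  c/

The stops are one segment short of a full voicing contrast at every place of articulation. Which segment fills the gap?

bilabial: voiceless —, voiced /b/.
dental: voiceless /t̪/, voiced /d̪/.
palatal: voiceless /c/, voiced /ɟ/.
The bilabial row has no voiceless member, so the gap is the voiceless bilabial stop /p/.

/p/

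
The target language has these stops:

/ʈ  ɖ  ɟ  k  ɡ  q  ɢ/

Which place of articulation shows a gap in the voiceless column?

palatal

Voiceless: /ʈ/ (retroflex), /k/ (velar), /q/ (uvular).
Voiced: /ɖ/ (retroflex), /ɟ/ (palatal), /ɡ/ (velar), /ɢ/ (uvular).
Every place of articulation has a voiceless member except palatal, where /c/ would be expected.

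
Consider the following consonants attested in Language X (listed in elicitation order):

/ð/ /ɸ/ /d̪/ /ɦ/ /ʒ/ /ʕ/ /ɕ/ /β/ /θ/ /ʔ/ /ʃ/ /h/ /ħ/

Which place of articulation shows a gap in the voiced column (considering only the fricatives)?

alveolo-palatal

place of articulation  voiceless  voiced  
bilabial          ɸ         β       
dental            θ         ð       
postalveolar      ʃ         ʒ       
alveolo-palatal   ɕ         —       
pharyngeal        ħ         ʕ       
glottal           h         ɦ       
Every place of articulation has a voiced member except alveolo-palatal, where /ʑ/ would be expected.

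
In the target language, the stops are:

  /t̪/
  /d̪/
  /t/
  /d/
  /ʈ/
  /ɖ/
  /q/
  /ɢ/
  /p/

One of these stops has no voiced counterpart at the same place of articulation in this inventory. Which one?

Dental: /t̪/ ~ /d̪/
Alveolar: /t/ ~ /d/
Retroflex: /ʈ/ ~ /ɖ/
Uvular: /q/ ~ /ɢ/
Bilabial: only /p/ (voiceless); no voiced partner.
So /p/ is the unpaired segment.

/p/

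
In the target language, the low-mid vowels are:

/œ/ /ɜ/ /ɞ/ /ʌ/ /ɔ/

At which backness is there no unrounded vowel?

front

backness          unrounded  rounded 
front             —         œ       
central           ɜ         ɞ       
back              ʌ         ɔ       
Every backness has an unrounded member except front, where /ɛ/ would be expected.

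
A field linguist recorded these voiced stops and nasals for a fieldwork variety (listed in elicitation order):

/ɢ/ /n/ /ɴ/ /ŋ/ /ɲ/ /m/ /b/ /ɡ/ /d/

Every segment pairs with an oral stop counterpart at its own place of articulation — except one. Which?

/ɲ/

Bilabial: /b/ ~ /m/
Alveolar: /d/ ~ /n/
Velar: /ɡ/ ~ /ŋ/
Uvular: /ɢ/ ~ /ɴ/
Palatal: only /ɲ/ (nasal); no oral stop partner.
So /ɲ/ is the unpaired segment.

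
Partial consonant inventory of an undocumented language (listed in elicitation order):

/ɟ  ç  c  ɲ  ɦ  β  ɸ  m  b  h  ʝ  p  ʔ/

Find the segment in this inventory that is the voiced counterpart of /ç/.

/ʝ/

/ç/ is a voiceless palatal fricative.
The voiced counterpart is a voiced palatal fricative — in this inventory, /ʝ/.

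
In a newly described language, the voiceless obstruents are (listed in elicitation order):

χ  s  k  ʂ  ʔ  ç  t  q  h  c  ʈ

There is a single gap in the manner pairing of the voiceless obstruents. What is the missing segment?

Stop: /t/ (alveolar), /ʈ/ (retroflex), /c/ (palatal), /k/ (velar), /q/ (uvular), /ʔ/ (glottal).
Fricative: /s/ (alveolar), /ʂ/ (retroflex), /ç/ (palatal), /χ/ (uvular), /h/ (glottal).
The velar row has no fricative member, so the gap is the velar fricative /x/.

/x/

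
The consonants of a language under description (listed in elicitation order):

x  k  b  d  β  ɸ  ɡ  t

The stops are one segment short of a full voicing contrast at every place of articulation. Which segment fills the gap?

/p/

bilabial: voiceless —, voiced /b/.
alveolar: voiceless /t/, voiced /d/.
velar: voiceless /k/, voiced /ɡ/.
The bilabial row has no voiceless member, so the gap is the voiceless bilabial stop /p/.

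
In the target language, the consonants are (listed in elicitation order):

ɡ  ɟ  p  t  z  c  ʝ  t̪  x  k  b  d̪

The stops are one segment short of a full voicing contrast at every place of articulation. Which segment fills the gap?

/d/

bilabial: voiceless /p/, voiced /b/.
dental: voiceless /t̪/, voiced /d̪/.
alveolar: voiceless /t/, voiced —.
palatal: voiceless /c/, voiced /ɟ/.
velar: voiceless /k/, voiced /ɡ/.
The alveolar row has no voiced member, so the gap is the voiced alveolar stop /d/.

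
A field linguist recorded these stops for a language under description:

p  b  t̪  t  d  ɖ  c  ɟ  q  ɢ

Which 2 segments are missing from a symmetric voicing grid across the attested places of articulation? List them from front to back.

/d̪/, /ʈ/

place of articulation  voiceless  voiced  
bilabial          p         b       
dental            t̪        —       
alveolar          t         d       
retroflex         —         ɖ       
palatal           c         ɟ       
uvular            q         ɢ       
Gaps, from front to back: dental lacks voiced (/d̪/); retroflex lacks voiceless (/ʈ/).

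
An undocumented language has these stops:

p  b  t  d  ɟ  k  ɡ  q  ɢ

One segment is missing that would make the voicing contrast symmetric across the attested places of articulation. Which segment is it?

/c/

bilabial: voiceless /p/, voiced /b/.
alveolar: voiceless /t/, voiced /d/.
palatal: voiceless —, voiced /ɟ/.
velar: voiceless /k/, voiced /ɡ/.
uvular: voiceless /q/, voiced /ɢ/.
The palatal row has no voiceless member, so the gap is the voiceless palatal stop /c/.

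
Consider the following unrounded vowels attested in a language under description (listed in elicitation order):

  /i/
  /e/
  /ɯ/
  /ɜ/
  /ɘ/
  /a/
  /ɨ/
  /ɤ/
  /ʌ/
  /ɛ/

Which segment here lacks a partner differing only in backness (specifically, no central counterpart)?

/a/

High: /i/ ~ /ɨ/ ~ /ɯ/
High-mid: /e/ ~ /ɘ/ ~ /ɤ/
Low-mid: /ɛ/ ~ /ɜ/ ~ /ʌ/
Low: only /a/ (front); no central partner.
So /a/ is the unpaired segment.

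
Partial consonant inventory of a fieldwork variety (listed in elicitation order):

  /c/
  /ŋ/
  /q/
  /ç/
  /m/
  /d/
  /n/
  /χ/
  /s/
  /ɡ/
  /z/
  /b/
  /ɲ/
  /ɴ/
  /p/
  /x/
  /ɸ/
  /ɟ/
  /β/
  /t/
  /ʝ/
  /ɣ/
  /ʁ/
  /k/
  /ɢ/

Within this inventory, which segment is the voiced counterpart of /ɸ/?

/β/

/ɸ/ is a voiceless bilabial fricative.
The voiced counterpart is a voiced bilabial fricative — in this inventory, /β/.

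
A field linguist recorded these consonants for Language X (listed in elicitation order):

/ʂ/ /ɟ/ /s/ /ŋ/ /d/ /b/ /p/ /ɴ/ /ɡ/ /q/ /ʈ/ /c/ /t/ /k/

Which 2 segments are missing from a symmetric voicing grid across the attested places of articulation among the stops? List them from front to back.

bilabial: voiceless /p/, voiced /b/.
alveolar: voiceless /t/, voiced /d/.
retroflex: voiceless /ʈ/, voiced —.
palatal: voiceless /c/, voiced /ɟ/.
velar: voiceless /k/, voiced /ɡ/.
uvular: voiceless /q/, voiced —.
Gaps, from front to back: retroflex lacks voiced (/ɖ/); uvular lacks voiced (/ɢ/).

/ɖ/, /ɢ/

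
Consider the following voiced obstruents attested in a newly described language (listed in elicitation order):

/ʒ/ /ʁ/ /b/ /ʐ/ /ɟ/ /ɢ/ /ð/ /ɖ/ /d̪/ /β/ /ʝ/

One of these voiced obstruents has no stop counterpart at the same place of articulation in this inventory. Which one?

Bilabial: /b/ ~ /β/
Dental: /d̪/ ~ /ð/
Retroflex: /ɖ/ ~ /ʐ/
Palatal: /ɟ/ ~ /ʝ/
Uvular: /ɢ/ ~ /ʁ/
Postalveolar: only /ʒ/ (fricative); no stop partner.
So /ʒ/ is the unpaired segment.

/ʒ/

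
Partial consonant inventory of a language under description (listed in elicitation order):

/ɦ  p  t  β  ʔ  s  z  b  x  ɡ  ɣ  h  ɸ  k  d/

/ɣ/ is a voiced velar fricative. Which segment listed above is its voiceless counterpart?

/x/

The voiceless counterpart is a voiceless velar fricative — in this inventory, /x/.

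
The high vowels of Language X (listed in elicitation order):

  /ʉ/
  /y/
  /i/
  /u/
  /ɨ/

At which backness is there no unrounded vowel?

back

front: unrounded /i/, rounded /y/.
central: unrounded /ɨ/, rounded /ʉ/.
back: unrounded —, rounded /u/.
Every backness has an unrounded member except back, where /ɯ/ would be expected.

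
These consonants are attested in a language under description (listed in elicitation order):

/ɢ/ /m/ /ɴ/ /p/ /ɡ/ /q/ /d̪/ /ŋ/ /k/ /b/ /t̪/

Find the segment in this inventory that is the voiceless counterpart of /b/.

/p/

/b/ is a voiced bilabial stop.
The voiceless counterpart is a voiceless bilabial stop — in this inventory, /p/.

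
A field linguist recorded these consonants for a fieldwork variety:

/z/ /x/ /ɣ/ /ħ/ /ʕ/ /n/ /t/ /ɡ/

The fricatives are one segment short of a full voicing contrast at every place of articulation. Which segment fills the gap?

alveolar: voiceless —, voiced /z/.
velar: voiceless /x/, voiced /ɣ/.
pharyngeal: voiceless /ħ/, voiced /ʕ/.
The alveolar row has no voiceless member, so the gap is the voiceless alveolar fricative /s/.

/s/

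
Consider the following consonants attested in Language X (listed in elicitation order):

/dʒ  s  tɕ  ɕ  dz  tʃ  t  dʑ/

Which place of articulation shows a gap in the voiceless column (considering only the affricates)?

alveolar: voiceless —, voiced /dz/.
postalveolar: voiceless /tʃ/, voiced /dʒ/.
alveolo-palatal: voiceless /tɕ/, voiced /dʑ/.
Every place of articulation has a voiceless member except alveolar, where /ts/ would be expected.

alveolar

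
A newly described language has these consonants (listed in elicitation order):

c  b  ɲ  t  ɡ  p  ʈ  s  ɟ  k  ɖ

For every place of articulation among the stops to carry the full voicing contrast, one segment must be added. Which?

Voiceless: /p/ (bilabial), /t/ (alveolar), /ʈ/ (retroflex), /c/ (palatal), /k/ (velar).
Voiced: /b/ (bilabial), /ɖ/ (retroflex), /ɟ/ (palatal), /ɡ/ (velar).
The alveolar row has no voiced member, so the gap is the voiced alveolar stop /d/.

/d/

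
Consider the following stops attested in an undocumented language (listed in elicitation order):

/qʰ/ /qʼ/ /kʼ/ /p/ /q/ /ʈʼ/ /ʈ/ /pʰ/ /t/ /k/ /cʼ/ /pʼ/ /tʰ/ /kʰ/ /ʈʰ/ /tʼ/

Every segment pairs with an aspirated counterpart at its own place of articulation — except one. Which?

Bilabial: /p/ ~ /pʰ/ ~ /pʼ/
Alveolar: /t/ ~ /tʰ/ ~ /tʼ/
Retroflex: /ʈ/ ~ /ʈʰ/ ~ /ʈʼ/
Velar: /k/ ~ /kʰ/ ~ /kʼ/
Uvular: /q/ ~ /qʰ/ ~ /qʼ/
Palatal: only /cʼ/ (ejective); no aspirated partner.
So /cʼ/ is the unpaired segment.

/cʼ/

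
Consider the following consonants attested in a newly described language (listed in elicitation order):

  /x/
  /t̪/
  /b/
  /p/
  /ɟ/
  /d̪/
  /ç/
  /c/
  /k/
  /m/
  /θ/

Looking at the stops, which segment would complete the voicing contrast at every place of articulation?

Voiceless: /p/ (bilabial), /t̪/ (dental), /c/ (palatal), /k/ (velar).
Voiced: /b/ (bilabial), /d̪/ (dental), /ɟ/ (palatal).
The velar row has no voiced member, so the gap is the voiced velar stop /ɡ/.

/ɡ/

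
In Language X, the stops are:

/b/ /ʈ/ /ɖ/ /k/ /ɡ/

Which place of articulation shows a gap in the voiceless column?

bilabial

Voiceless: /ʈ/ (retroflex), /k/ (velar).
Voiced: /b/ (bilabial), /ɖ/ (retroflex), /ɡ/ (velar).
Every place of articulation has a voiceless member except bilabial, where /p/ would be expected.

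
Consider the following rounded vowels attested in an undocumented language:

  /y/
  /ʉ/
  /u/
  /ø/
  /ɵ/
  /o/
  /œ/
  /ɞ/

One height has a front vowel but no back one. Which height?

height            front     central   back    
high              y         ʉ         u       
high-mid          ø         ɵ         o       
low-mid           œ         ɞ         —       
Every height has a back member except low-mid, where /ɔ/ would be expected.

low-mid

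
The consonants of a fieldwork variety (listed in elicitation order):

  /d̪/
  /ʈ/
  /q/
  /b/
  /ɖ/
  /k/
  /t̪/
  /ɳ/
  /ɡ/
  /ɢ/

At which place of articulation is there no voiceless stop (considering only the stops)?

Voiceless: /t̪/ (dental), /ʈ/ (retroflex), /k/ (velar), /q/ (uvular).
Voiced: /b/ (bilabial), /d̪/ (dental), /ɖ/ (retroflex), /ɡ/ (velar), /ɢ/ (uvular).
Every place of articulation has a voiceless member except bilabial, where /p/ would be expected.

bilabial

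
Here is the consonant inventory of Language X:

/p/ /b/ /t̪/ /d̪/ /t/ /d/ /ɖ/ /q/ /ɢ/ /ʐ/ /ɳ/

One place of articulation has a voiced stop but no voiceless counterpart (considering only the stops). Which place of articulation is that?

retroflex

place of articulation  voiceless  voiced  
bilabial          p         b       
dental            t̪        d̪      
alveolar          t         d       
retroflex         —         ɖ       
uvular            q         ɢ       
Every place of articulation has a voiceless member except retroflex, where /ʈ/ would be expected.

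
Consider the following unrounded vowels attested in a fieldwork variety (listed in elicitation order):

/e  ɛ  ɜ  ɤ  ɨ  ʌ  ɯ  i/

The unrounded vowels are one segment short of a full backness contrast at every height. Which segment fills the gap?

/ɘ/

high: front /i/, central /ɨ/, back /ɯ/.
high-mid: front /e/, central —, back /ɤ/.
low-mid: front /ɛ/, central /ɜ/, back /ʌ/.
The high-mid row has no central member, so the gap is the high-mid central unrounded vowel /ɘ/.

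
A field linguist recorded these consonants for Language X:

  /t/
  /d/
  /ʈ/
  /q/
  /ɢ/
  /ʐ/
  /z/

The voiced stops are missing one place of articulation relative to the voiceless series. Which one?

place of articulation  voiceless  voiced  
alveolar          t         d       
retroflex         ʈ         —       
uvular            q         ɢ       
Every place of articulation has a voiced member except retroflex, where /ɖ/ would be expected.

retroflex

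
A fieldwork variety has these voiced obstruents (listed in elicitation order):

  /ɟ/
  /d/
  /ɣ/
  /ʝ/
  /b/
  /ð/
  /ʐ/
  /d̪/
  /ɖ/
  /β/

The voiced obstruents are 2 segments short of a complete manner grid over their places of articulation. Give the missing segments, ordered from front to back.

/z/, /ɡ/

Stop: /b/ (bilabial), /d̪/ (dental), /d/ (alveolar), /ɖ/ (retroflex), /ɟ/ (palatal).
Fricative: /β/ (bilabial), /ð/ (dental), /ʐ/ (retroflex), /ʝ/ (palatal), /ɣ/ (velar).
Gaps, from front to back: alveolar lacks fricative (/z/); velar lacks stop (/ɡ/).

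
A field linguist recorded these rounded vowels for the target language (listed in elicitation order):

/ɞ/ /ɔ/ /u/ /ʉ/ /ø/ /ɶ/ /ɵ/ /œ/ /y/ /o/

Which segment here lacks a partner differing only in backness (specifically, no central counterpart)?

/ɶ/

High: /y/ ~ /ʉ/ ~ /u/
High-mid: /ø/ ~ /ɵ/ ~ /o/
Low-mid: /œ/ ~ /ɞ/ ~ /ɔ/
Low: only /ɶ/ (front); no central partner.
So /ɶ/ is the unpaired segment.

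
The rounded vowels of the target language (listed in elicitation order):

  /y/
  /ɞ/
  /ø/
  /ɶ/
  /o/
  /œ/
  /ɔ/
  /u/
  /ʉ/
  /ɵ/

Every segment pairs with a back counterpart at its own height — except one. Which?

/ɶ/

High: /y/ ~ /ʉ/ ~ /u/
High-mid: /ø/ ~ /ɵ/ ~ /o/
Low-mid: /œ/ ~ /ɞ/ ~ /ɔ/
Low: only /ɶ/ (front); no back partner.
So /ɶ/ is the unpaired segment.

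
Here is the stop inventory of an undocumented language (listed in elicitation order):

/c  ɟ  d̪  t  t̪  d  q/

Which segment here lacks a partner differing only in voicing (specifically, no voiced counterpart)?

Dental: /t̪/ ~ /d̪/
Alveolar: /t/ ~ /d/
Palatal: /c/ ~ /ɟ/
Uvular: only /q/ (voiceless); no voiced partner.
So /q/ is the unpaired segment.

/q/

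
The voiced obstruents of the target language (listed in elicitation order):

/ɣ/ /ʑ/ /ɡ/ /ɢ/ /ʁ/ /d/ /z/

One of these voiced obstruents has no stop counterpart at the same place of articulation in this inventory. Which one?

/ʑ/

Alveolar: /d/ ~ /z/
Velar: /ɡ/ ~ /ɣ/
Uvular: /ɢ/ ~ /ʁ/
Alveolo-palatal: only /ʑ/ (fricative); no stop partner.
So /ʑ/ is the unpaired segment.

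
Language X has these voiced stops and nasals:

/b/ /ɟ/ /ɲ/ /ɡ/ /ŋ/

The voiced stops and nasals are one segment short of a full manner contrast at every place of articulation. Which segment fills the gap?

place of articulation  oral stop  nasal   
bilabial          b         —       
palatal           ɟ         ɲ       
velar             ɡ         ŋ       
The bilabial row has no nasal member, so the gap is the bilabial nasal /m/.

/m/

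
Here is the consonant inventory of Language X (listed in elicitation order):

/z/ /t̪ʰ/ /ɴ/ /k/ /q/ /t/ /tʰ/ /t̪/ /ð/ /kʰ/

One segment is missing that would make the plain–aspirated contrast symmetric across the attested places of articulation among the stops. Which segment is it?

Plain: /t̪/ (dental), /t/ (alveolar), /k/ (velar), /q/ (uvular).
Aspirated: /t̪ʰ/ (dental), /tʰ/ (alveolar), /kʰ/ (velar).
The uvular row has no aspirated member, so the gap is the aspirated uvular stop /qʰ/.

/qʰ/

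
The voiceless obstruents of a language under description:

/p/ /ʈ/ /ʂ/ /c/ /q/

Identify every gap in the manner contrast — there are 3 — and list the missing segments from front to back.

/ɸ/, /ç/, /χ/

place of articulation  stop      fricative
bilabial          p         —       
retroflex         ʈ         ʂ       
palatal           c         —       
uvular            q         —       
Gaps, from front to back: bilabial lacks fricative (/ɸ/); palatal lacks fricative (/ç/); uvular lacks fricative (/χ/).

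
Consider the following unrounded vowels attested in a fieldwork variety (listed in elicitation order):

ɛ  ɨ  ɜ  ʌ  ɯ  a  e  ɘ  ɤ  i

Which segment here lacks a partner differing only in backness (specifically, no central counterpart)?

High: /i/ ~ /ɨ/ ~ /ɯ/
High-mid: /e/ ~ /ɘ/ ~ /ɤ/
Low-mid: /ɛ/ ~ /ɜ/ ~ /ʌ/
Low: only /a/ (front); no central partner.
So /a/ is the unpaired segment.

/a/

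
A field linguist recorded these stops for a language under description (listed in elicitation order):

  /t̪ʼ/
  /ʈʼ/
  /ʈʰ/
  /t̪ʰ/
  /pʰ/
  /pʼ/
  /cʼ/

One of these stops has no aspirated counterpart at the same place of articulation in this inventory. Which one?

Bilabial: /pʰ/ ~ /pʼ/
Dental: /t̪ʰ/ ~ /t̪ʼ/
Retroflex: /ʈʰ/ ~ /ʈʼ/
Palatal: only /cʼ/ (ejective); no aspirated partner.
So /cʼ/ is the unpaired segment.

/cʼ/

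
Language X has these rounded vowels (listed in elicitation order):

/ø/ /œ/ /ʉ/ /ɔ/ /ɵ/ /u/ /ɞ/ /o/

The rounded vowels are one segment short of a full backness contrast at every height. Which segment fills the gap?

height            front     central   back    
high              —         ʉ         u       
high-mid          ø         ɵ         o       
low-mid           œ         ɞ         ɔ       
The high row has no front member, so the gap is the high front rounded vowel /y/.

/y/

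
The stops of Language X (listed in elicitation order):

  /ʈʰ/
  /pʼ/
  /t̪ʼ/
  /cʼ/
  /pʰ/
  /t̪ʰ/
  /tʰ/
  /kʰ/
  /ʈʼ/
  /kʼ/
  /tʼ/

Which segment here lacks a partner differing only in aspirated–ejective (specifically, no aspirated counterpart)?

/cʼ/

Bilabial: /pʰ/ ~ /pʼ/
Dental: /t̪ʰ/ ~ /t̪ʼ/
Alveolar: /tʰ/ ~ /tʼ/
Retroflex: /ʈʰ/ ~ /ʈʼ/
Velar: /kʰ/ ~ /kʼ/
Palatal: only /cʼ/ (ejective); no aspirated partner.
So /cʼ/ is the unpaired segment.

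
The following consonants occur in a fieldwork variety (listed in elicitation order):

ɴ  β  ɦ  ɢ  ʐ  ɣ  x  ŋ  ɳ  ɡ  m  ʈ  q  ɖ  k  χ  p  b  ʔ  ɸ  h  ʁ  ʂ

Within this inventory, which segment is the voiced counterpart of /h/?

/ɦ/

/h/ is a voiceless glottal fricative.
The voiced counterpart is a voiced glottal fricative — in this inventory, /ɦ/.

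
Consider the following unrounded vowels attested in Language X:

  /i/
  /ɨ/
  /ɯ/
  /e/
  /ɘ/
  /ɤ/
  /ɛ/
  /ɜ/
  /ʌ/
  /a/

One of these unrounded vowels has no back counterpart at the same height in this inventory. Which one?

High: /i/ ~ /ɨ/ ~ /ɯ/
High-mid: /e/ ~ /ɘ/ ~ /ɤ/
Low-mid: /ɛ/ ~ /ɜ/ ~ /ʌ/
Low: only /a/ (front); no back partner.
So /a/ is the unpaired segment.

/a/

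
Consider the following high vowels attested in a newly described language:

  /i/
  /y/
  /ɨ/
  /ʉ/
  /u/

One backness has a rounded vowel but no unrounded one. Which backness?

Unrounded: /i/ (front), /ɨ/ (central).
Rounded: /y/ (front), /ʉ/ (central), /u/ (back).
Every backness has an unrounded member except back, where /ɯ/ would be expected.

back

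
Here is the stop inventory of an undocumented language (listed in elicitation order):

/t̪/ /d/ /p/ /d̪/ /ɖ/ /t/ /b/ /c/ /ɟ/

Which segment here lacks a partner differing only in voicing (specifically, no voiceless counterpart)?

/ɖ/

Bilabial: /p/ ~ /b/
Dental: /t̪/ ~ /d̪/
Alveolar: /t/ ~ /d/
Palatal: /c/ ~ /ɟ/
Retroflex: only /ɖ/ (voiced); no voiceless partner.
So /ɖ/ is the unpaired segment.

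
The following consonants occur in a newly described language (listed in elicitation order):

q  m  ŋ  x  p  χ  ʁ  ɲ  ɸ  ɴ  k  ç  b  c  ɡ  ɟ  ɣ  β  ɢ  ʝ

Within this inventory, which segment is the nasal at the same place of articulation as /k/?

/ŋ/

/k/ is a voiceless velar stop.
The nasal at the same place is a velar nasal — in this inventory, /ŋ/.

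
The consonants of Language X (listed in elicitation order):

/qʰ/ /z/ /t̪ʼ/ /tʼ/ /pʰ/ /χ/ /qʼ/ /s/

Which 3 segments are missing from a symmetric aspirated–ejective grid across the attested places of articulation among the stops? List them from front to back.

bilabial: aspirated /pʰ/, ejective —.
dental: aspirated —, ejective /t̪ʼ/.
alveolar: aspirated —, ejective /tʼ/.
uvular: aspirated /qʰ/, ejective /qʼ/.
Gaps, from front to back: bilabial lacks ejective (/pʼ/); dental lacks aspirated (/t̪ʰ/); alveolar lacks aspirated (/tʰ/).

/pʼ/, /t̪ʰ/, /tʰ/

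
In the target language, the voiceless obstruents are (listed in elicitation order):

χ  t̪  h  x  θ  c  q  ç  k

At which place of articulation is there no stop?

dental: stop /t̪/, fricative /θ/.
palatal: stop /c/, fricative /ç/.
velar: stop /k/, fricative /x/.
uvular: stop /q/, fricative /χ/.
glottal: stop —, fricative /h/.
Every place of articulation has a stop member except glottal, where /ʔ/ would be expected.

glottal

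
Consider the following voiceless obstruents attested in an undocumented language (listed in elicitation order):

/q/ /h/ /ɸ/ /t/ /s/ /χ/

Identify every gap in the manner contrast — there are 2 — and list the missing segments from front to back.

bilabial: stop —, fricative /ɸ/.
alveolar: stop /t/, fricative /s/.
uvular: stop /q/, fricative /χ/.
glottal: stop —, fricative /h/.
Gaps, from front to back: bilabial lacks stop (/p/); glottal lacks stop (/ʔ/).

/p/, /ʔ/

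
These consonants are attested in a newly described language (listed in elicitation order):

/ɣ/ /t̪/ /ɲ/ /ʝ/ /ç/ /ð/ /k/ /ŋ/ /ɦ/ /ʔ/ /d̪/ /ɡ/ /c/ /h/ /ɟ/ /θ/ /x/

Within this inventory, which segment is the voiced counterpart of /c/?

/c/ is a voiceless palatal stop.
The voiced counterpart is a voiced palatal stop — in this inventory, /ɟ/.

/ɟ/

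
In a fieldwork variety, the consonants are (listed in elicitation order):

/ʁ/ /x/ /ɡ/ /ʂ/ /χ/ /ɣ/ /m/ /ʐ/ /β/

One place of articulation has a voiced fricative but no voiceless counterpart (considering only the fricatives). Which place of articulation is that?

Voiceless: /ʂ/ (retroflex), /x/ (velar), /χ/ (uvular).
Voiced: /β/ (bilabial), /ʐ/ (retroflex), /ɣ/ (velar), /ʁ/ (uvular).
Every place of articulation has a voiceless member except bilabial, where /ɸ/ would be expected.

bilabial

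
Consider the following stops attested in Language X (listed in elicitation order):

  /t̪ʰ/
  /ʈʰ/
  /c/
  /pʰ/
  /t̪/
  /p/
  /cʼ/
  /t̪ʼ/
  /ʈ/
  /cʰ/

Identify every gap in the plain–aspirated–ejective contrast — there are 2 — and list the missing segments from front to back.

/pʼ/, /ʈʼ/

place of articulation  plain     aspirated  ejective
bilabial          p         pʰ        —       
dental            t̪        t̪ʰ       t̪ʼ     
retroflex         ʈ         ʈʰ        —       
palatal           c         cʰ        cʼ      
Gaps, from front to back: bilabial lacks ejective (/pʼ/); retroflex lacks ejective (/ʈʼ/).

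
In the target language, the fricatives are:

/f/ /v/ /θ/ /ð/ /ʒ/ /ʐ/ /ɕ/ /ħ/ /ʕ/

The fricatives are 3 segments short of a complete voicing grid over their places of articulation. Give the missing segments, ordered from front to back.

Voiceless: /f/ (labiodental), /θ/ (dental), /ɕ/ (alveolo-palatal), /ħ/ (pharyngeal).
Voiced: /v/ (labiodental), /ð/ (dental), /ʒ/ (postalveolar), /ʐ/ (retroflex), /ʕ/ (pharyngeal).
Gaps, from front to back: postalveolar lacks voiceless (/ʃ/); retroflex lacks voiceless (/ʂ/); alveolo-palatal lacks voiced (/ʑ/).

/ʃ/, /ʂ/, /ʑ/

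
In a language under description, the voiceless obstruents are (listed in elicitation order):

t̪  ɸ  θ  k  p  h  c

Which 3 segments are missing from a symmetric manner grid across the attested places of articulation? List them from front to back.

/ç/, /x/, /ʔ/

Stop: /p/ (bilabial), /t̪/ (dental), /c/ (palatal), /k/ (velar).
Fricative: /ɸ/ (bilabial), /θ/ (dental), /h/ (glottal).
Gaps, from front to back: palatal lacks fricative (/ç/); velar lacks fricative (/x/); glottal lacks stop (/ʔ/).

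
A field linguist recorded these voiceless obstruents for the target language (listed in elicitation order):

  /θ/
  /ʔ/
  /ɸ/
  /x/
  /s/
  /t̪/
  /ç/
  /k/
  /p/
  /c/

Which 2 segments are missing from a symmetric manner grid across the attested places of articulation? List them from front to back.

/t/, /h/

Stop: /p/ (bilabial), /t̪/ (dental), /c/ (palatal), /k/ (velar), /ʔ/ (glottal).
Fricative: /ɸ/ (bilabial), /θ/ (dental), /s/ (alveolar), /ç/ (palatal), /x/ (velar).
Gaps, from front to back: alveolar lacks stop (/t/); glottal lacks fricative (/h/).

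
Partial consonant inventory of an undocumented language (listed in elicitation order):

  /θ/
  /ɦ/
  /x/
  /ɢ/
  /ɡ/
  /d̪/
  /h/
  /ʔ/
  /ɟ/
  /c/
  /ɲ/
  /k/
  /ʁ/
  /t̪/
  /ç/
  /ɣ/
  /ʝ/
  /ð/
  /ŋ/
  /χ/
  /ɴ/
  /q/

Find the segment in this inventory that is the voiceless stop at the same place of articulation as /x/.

/k/

/x/ is a voiceless velar fricative.
The voiceless stop at the same place is a voiceless velar stop — in this inventory, /k/.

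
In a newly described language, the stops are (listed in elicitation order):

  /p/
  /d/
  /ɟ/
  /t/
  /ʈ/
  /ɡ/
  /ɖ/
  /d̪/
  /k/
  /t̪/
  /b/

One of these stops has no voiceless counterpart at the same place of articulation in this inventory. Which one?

/ɟ/

Bilabial: /p/ ~ /b/
Dental: /t̪/ ~ /d̪/
Alveolar: /t/ ~ /d/
Retroflex: /ʈ/ ~ /ɖ/
Velar: /k/ ~ /ɡ/
Palatal: only /ɟ/ (voiced); no voiceless partner.
So /ɟ/ is the unpaired segment.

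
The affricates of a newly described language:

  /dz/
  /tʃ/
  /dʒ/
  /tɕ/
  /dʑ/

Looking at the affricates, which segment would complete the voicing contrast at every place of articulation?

alveolar: voiceless —, voiced /dz/.
postalveolar: voiceless /tʃ/, voiced /dʒ/.
alveolo-palatal: voiceless /tɕ/, voiced /dʑ/.
The alveolar row has no voiceless member, so the gap is the voiceless alveolar affricate /ts/.

/ts/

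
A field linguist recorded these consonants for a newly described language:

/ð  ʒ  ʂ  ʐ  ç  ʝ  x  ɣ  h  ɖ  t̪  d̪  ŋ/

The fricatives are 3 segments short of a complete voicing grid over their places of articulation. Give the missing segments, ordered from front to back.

Voiceless: /ʂ/ (retroflex), /ç/ (palatal), /x/ (velar), /h/ (glottal).
Voiced: /ð/ (dental), /ʒ/ (postalveolar), /ʐ/ (retroflex), /ʝ/ (palatal), /ɣ/ (velar).
Gaps, from front to back: dental lacks voiceless (/θ/); postalveolar lacks voiceless (/ʃ/); glottal lacks voiced (/ɦ/).

/θ/, /ʃ/, /ɦ/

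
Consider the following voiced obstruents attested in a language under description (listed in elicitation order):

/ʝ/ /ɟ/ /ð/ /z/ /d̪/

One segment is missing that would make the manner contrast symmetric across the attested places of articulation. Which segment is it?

Stop: /d̪/ (dental), /ɟ/ (palatal).
Fricative: /ð/ (dental), /z/ (alveolar), /ʝ/ (palatal).
The alveolar row has no stop member, so the gap is the alveolar stop /d/.

/d/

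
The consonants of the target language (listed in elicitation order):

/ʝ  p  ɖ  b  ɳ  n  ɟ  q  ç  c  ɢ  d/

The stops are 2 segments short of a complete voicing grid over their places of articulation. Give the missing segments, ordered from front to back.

bilabial: voiceless /p/, voiced /b/.
alveolar: voiceless —, voiced /d/.
retroflex: voiceless —, voiced /ɖ/.
palatal: voiceless /c/, voiced /ɟ/.
uvular: voiceless /q/, voiced /ɢ/.
Gaps, from front to back: alveolar lacks voiceless (/t/); retroflex lacks voiceless (/ʈ/).

/t/, /ʈ/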